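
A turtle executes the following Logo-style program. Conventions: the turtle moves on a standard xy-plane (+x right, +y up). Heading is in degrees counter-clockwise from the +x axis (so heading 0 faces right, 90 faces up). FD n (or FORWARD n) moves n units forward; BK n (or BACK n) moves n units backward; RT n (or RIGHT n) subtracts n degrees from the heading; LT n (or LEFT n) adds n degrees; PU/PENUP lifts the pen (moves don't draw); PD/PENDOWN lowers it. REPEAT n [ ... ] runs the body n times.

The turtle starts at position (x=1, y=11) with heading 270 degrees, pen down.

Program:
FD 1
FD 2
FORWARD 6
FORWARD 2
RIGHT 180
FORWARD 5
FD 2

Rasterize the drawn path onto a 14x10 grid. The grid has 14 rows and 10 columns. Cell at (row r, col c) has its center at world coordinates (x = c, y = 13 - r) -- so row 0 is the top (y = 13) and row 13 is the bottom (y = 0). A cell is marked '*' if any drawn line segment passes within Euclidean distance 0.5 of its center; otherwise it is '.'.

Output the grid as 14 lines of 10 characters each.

Segment 0: (1,11) -> (1,10)
Segment 1: (1,10) -> (1,8)
Segment 2: (1,8) -> (1,2)
Segment 3: (1,2) -> (1,0)
Segment 4: (1,0) -> (1,5)
Segment 5: (1,5) -> (1,7)

Answer: ..........
..........
.*........
.*........
.*........
.*........
.*........
.*........
.*........
.*........
.*........
.*........
.*........
.*........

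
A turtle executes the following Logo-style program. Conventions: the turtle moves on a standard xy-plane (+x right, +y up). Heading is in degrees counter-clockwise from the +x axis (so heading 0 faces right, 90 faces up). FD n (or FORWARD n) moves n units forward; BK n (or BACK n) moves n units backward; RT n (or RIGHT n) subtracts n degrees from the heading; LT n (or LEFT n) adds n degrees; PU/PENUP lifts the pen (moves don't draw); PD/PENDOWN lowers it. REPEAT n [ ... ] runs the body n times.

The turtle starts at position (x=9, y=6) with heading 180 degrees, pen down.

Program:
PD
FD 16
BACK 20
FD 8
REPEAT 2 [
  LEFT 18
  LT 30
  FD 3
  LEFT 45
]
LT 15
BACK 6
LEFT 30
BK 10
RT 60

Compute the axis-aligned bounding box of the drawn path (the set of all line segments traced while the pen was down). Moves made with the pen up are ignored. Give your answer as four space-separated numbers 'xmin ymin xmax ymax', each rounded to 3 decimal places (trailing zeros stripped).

Answer: -7 -8.039 13 6

Derivation:
Executing turtle program step by step:
Start: pos=(9,6), heading=180, pen down
PD: pen down
FD 16: (9,6) -> (-7,6) [heading=180, draw]
BK 20: (-7,6) -> (13,6) [heading=180, draw]
FD 8: (13,6) -> (5,6) [heading=180, draw]
REPEAT 2 [
  -- iteration 1/2 --
  LT 18: heading 180 -> 198
  LT 30: heading 198 -> 228
  FD 3: (5,6) -> (2.993,3.771) [heading=228, draw]
  LT 45: heading 228 -> 273
  -- iteration 2/2 --
  LT 18: heading 273 -> 291
  LT 30: heading 291 -> 321
  FD 3: (2.993,3.771) -> (5.324,1.883) [heading=321, draw]
  LT 45: heading 321 -> 6
]
LT 15: heading 6 -> 21
BK 6: (5.324,1.883) -> (-0.277,-0.268) [heading=21, draw]
LT 30: heading 21 -> 51
BK 10: (-0.277,-0.268) -> (-6.571,-8.039) [heading=51, draw]
RT 60: heading 51 -> 351
Final: pos=(-6.571,-8.039), heading=351, 7 segment(s) drawn

Segment endpoints: x in {-7, -6.571, -0.277, 2.993, 5, 5.324, 9, 13}, y in {-8.039, -0.268, 1.883, 3.771, 6, 6, 6}
xmin=-7, ymin=-8.039, xmax=13, ymax=6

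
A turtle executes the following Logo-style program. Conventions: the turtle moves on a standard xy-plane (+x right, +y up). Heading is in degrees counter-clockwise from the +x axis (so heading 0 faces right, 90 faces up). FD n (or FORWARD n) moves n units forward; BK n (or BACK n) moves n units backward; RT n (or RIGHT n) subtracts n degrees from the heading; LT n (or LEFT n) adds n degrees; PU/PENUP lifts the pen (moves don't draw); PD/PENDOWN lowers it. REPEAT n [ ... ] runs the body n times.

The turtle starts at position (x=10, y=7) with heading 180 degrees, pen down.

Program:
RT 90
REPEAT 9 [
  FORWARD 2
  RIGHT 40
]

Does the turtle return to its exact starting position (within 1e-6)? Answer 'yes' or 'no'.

Executing turtle program step by step:
Start: pos=(10,7), heading=180, pen down
RT 90: heading 180 -> 90
REPEAT 9 [
  -- iteration 1/9 --
  FD 2: (10,7) -> (10,9) [heading=90, draw]
  RT 40: heading 90 -> 50
  -- iteration 2/9 --
  FD 2: (10,9) -> (11.286,10.532) [heading=50, draw]
  RT 40: heading 50 -> 10
  -- iteration 3/9 --
  FD 2: (11.286,10.532) -> (13.255,10.879) [heading=10, draw]
  RT 40: heading 10 -> 330
  -- iteration 4/9 --
  FD 2: (13.255,10.879) -> (14.987,9.879) [heading=330, draw]
  RT 40: heading 330 -> 290
  -- iteration 5/9 --
  FD 2: (14.987,9.879) -> (15.671,8) [heading=290, draw]
  RT 40: heading 290 -> 250
  -- iteration 6/9 --
  FD 2: (15.671,8) -> (14.987,6.121) [heading=250, draw]
  RT 40: heading 250 -> 210
  -- iteration 7/9 --
  FD 2: (14.987,6.121) -> (13.255,5.121) [heading=210, draw]
  RT 40: heading 210 -> 170
  -- iteration 8/9 --
  FD 2: (13.255,5.121) -> (11.286,5.468) [heading=170, draw]
  RT 40: heading 170 -> 130
  -- iteration 9/9 --
  FD 2: (11.286,5.468) -> (10,7) [heading=130, draw]
  RT 40: heading 130 -> 90
]
Final: pos=(10,7), heading=90, 9 segment(s) drawn

Start position: (10, 7)
Final position: (10, 7)
Distance = 0; < 1e-6 -> CLOSED

Answer: yes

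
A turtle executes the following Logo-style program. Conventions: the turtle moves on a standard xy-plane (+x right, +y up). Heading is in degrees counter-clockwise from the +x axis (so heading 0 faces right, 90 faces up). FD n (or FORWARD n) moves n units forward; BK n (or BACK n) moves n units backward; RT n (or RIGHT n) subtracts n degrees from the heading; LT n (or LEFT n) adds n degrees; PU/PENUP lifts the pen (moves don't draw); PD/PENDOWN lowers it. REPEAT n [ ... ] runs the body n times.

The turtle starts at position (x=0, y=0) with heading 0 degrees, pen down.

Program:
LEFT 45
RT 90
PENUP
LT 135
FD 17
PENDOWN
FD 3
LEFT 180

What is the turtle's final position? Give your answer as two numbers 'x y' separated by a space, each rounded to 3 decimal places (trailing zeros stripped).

Executing turtle program step by step:
Start: pos=(0,0), heading=0, pen down
LT 45: heading 0 -> 45
RT 90: heading 45 -> 315
PU: pen up
LT 135: heading 315 -> 90
FD 17: (0,0) -> (0,17) [heading=90, move]
PD: pen down
FD 3: (0,17) -> (0,20) [heading=90, draw]
LT 180: heading 90 -> 270
Final: pos=(0,20), heading=270, 1 segment(s) drawn

Answer: 0 20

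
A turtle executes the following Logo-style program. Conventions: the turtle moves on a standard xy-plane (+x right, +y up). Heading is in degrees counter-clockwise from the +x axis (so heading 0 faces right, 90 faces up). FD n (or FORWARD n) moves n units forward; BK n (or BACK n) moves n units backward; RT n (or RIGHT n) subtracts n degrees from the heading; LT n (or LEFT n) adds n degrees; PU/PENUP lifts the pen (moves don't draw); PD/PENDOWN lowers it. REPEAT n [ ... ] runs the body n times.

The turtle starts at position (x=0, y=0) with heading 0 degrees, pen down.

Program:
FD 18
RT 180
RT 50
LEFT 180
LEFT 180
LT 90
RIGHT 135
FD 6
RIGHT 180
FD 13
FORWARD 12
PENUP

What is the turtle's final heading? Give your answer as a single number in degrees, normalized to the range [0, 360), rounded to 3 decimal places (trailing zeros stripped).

Executing turtle program step by step:
Start: pos=(0,0), heading=0, pen down
FD 18: (0,0) -> (18,0) [heading=0, draw]
RT 180: heading 0 -> 180
RT 50: heading 180 -> 130
LT 180: heading 130 -> 310
LT 180: heading 310 -> 130
LT 90: heading 130 -> 220
RT 135: heading 220 -> 85
FD 6: (18,0) -> (18.523,5.977) [heading=85, draw]
RT 180: heading 85 -> 265
FD 13: (18.523,5.977) -> (17.39,-6.973) [heading=265, draw]
FD 12: (17.39,-6.973) -> (16.344,-18.928) [heading=265, draw]
PU: pen up
Final: pos=(16.344,-18.928), heading=265, 4 segment(s) drawn

Answer: 265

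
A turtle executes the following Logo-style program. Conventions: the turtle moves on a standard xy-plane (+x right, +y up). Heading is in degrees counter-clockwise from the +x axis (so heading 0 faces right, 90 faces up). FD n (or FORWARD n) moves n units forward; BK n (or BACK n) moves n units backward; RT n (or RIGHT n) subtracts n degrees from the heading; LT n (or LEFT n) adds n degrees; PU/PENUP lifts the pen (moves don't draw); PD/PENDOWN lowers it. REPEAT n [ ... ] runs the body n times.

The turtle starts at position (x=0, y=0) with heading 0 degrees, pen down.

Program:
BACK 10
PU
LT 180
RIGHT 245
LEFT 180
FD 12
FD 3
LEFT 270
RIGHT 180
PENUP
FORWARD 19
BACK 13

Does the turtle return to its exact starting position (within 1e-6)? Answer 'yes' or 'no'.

Executing turtle program step by step:
Start: pos=(0,0), heading=0, pen down
BK 10: (0,0) -> (-10,0) [heading=0, draw]
PU: pen up
LT 180: heading 0 -> 180
RT 245: heading 180 -> 295
LT 180: heading 295 -> 115
FD 12: (-10,0) -> (-15.071,10.876) [heading=115, move]
FD 3: (-15.071,10.876) -> (-16.339,13.595) [heading=115, move]
LT 270: heading 115 -> 25
RT 180: heading 25 -> 205
PU: pen up
FD 19: (-16.339,13.595) -> (-33.559,5.565) [heading=205, move]
BK 13: (-33.559,5.565) -> (-21.777,11.059) [heading=205, move]
Final: pos=(-21.777,11.059), heading=205, 1 segment(s) drawn

Start position: (0, 0)
Final position: (-21.777, 11.059)
Distance = 24.424; >= 1e-6 -> NOT closed

Answer: no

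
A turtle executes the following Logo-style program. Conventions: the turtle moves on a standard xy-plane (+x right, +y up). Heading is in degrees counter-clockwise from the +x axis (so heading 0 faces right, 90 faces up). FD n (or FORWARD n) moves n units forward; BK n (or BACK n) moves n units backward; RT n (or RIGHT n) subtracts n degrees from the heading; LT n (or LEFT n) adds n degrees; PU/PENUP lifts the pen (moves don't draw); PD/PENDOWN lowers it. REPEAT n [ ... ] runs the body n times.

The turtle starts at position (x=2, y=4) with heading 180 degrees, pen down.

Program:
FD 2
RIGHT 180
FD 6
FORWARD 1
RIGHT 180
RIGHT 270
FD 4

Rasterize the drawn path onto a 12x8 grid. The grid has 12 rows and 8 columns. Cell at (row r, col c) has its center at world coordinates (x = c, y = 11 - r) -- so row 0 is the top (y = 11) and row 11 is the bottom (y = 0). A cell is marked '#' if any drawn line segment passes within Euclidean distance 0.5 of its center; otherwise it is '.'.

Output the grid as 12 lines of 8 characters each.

Answer: ........
........
........
........
........
........
........
########
.......#
.......#
.......#
.......#

Derivation:
Segment 0: (2,4) -> (0,4)
Segment 1: (0,4) -> (6,4)
Segment 2: (6,4) -> (7,4)
Segment 3: (7,4) -> (7,0)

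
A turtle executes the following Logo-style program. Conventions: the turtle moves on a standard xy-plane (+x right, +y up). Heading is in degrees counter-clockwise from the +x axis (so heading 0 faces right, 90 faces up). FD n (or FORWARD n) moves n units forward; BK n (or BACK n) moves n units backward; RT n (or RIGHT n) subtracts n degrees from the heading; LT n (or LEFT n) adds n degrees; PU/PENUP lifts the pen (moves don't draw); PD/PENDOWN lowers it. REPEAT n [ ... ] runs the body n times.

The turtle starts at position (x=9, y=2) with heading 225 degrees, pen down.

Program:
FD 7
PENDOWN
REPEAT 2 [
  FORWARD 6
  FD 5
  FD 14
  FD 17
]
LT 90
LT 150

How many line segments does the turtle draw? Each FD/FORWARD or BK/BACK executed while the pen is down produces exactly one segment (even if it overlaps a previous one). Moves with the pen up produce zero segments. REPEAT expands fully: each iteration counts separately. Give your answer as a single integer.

Executing turtle program step by step:
Start: pos=(9,2), heading=225, pen down
FD 7: (9,2) -> (4.05,-2.95) [heading=225, draw]
PD: pen down
REPEAT 2 [
  -- iteration 1/2 --
  FD 6: (4.05,-2.95) -> (-0.192,-7.192) [heading=225, draw]
  FD 5: (-0.192,-7.192) -> (-3.728,-10.728) [heading=225, draw]
  FD 14: (-3.728,-10.728) -> (-13.627,-20.627) [heading=225, draw]
  FD 17: (-13.627,-20.627) -> (-25.648,-32.648) [heading=225, draw]
  -- iteration 2/2 --
  FD 6: (-25.648,-32.648) -> (-29.891,-36.891) [heading=225, draw]
  FD 5: (-29.891,-36.891) -> (-33.426,-40.426) [heading=225, draw]
  FD 14: (-33.426,-40.426) -> (-43.326,-50.326) [heading=225, draw]
  FD 17: (-43.326,-50.326) -> (-55.347,-62.347) [heading=225, draw]
]
LT 90: heading 225 -> 315
LT 150: heading 315 -> 105
Final: pos=(-55.347,-62.347), heading=105, 9 segment(s) drawn
Segments drawn: 9

Answer: 9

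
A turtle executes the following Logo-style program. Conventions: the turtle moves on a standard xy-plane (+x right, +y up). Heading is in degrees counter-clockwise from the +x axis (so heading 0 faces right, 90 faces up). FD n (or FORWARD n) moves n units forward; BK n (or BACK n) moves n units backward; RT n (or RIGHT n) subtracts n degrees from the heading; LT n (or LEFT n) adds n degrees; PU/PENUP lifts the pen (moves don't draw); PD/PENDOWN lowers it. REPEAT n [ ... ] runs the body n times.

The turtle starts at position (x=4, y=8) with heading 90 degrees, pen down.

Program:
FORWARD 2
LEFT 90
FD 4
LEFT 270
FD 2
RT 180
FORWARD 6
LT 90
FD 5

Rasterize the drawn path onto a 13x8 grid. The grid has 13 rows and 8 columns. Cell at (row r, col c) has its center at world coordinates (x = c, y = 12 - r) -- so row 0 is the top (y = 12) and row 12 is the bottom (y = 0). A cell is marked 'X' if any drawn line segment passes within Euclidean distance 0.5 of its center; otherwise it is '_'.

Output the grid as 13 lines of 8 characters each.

Segment 0: (4,8) -> (4,10)
Segment 1: (4,10) -> (0,10)
Segment 2: (0,10) -> (0,12)
Segment 3: (0,12) -> (-0,6)
Segment 4: (-0,6) -> (5,6)

Answer: X_______
X_______
XXXXX___
X___X___
X___X___
X_______
XXXXXX__
________
________
________
________
________
________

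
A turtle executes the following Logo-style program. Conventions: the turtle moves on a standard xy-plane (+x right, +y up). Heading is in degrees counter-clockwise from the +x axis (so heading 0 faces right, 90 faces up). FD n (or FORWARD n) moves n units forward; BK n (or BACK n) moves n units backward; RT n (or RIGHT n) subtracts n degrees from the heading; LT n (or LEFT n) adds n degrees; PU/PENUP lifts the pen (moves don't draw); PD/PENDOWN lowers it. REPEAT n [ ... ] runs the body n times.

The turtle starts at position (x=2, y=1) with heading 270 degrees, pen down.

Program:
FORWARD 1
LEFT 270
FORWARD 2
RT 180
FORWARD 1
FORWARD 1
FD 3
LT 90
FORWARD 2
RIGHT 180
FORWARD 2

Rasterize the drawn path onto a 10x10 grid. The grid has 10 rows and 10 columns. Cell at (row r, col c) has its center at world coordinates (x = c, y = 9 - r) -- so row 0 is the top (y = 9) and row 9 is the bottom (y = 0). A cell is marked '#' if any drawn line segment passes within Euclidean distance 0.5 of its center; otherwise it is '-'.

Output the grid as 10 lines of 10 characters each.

Answer: ----------
----------
----------
----------
----------
----------
----------
-----#----
--#--#----
######----

Derivation:
Segment 0: (2,1) -> (2,0)
Segment 1: (2,0) -> (-0,0)
Segment 2: (-0,0) -> (1,0)
Segment 3: (1,0) -> (2,0)
Segment 4: (2,0) -> (5,-0)
Segment 5: (5,-0) -> (5,2)
Segment 6: (5,2) -> (5,-0)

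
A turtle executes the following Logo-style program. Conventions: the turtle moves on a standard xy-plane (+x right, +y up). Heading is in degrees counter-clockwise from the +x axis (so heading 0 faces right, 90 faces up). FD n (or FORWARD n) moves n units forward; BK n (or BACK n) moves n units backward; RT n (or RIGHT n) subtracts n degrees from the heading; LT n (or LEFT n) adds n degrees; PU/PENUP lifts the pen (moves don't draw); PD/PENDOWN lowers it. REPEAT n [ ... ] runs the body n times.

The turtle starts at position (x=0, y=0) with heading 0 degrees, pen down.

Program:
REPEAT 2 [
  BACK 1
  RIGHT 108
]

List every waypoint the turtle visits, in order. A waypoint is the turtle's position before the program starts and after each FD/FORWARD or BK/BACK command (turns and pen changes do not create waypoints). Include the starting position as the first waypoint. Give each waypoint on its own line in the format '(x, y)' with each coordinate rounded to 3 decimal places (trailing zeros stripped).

Answer: (0, 0)
(-1, 0)
(-0.691, 0.951)

Derivation:
Executing turtle program step by step:
Start: pos=(0,0), heading=0, pen down
REPEAT 2 [
  -- iteration 1/2 --
  BK 1: (0,0) -> (-1,0) [heading=0, draw]
  RT 108: heading 0 -> 252
  -- iteration 2/2 --
  BK 1: (-1,0) -> (-0.691,0.951) [heading=252, draw]
  RT 108: heading 252 -> 144
]
Final: pos=(-0.691,0.951), heading=144, 2 segment(s) drawn
Waypoints (3 total):
(0, 0)
(-1, 0)
(-0.691, 0.951)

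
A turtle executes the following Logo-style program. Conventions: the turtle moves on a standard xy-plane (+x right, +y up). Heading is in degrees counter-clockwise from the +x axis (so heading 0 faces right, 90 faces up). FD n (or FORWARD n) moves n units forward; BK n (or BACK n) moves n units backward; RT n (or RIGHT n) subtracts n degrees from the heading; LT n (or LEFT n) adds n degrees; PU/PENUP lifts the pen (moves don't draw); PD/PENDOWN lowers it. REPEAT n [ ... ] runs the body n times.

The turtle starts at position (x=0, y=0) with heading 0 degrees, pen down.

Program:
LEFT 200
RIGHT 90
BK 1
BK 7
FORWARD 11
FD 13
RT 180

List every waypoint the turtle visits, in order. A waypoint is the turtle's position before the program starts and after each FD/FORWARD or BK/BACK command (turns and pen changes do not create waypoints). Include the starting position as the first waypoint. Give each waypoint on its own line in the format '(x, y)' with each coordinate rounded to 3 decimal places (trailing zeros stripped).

Executing turtle program step by step:
Start: pos=(0,0), heading=0, pen down
LT 200: heading 0 -> 200
RT 90: heading 200 -> 110
BK 1: (0,0) -> (0.342,-0.94) [heading=110, draw]
BK 7: (0.342,-0.94) -> (2.736,-7.518) [heading=110, draw]
FD 11: (2.736,-7.518) -> (-1.026,2.819) [heading=110, draw]
FD 13: (-1.026,2.819) -> (-5.472,15.035) [heading=110, draw]
RT 180: heading 110 -> 290
Final: pos=(-5.472,15.035), heading=290, 4 segment(s) drawn
Waypoints (5 total):
(0, 0)
(0.342, -0.94)
(2.736, -7.518)
(-1.026, 2.819)
(-5.472, 15.035)

Answer: (0, 0)
(0.342, -0.94)
(2.736, -7.518)
(-1.026, 2.819)
(-5.472, 15.035)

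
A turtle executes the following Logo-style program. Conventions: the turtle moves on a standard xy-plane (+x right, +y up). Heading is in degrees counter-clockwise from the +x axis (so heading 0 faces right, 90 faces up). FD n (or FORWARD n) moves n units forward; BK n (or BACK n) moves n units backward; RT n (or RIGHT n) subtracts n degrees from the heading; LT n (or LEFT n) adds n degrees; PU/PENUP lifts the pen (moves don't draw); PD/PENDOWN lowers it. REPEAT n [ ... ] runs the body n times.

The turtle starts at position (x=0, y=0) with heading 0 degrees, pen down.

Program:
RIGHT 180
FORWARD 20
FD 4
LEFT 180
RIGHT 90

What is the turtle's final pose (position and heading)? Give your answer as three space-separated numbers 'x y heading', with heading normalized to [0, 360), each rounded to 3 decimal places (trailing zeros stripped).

Executing turtle program step by step:
Start: pos=(0,0), heading=0, pen down
RT 180: heading 0 -> 180
FD 20: (0,0) -> (-20,0) [heading=180, draw]
FD 4: (-20,0) -> (-24,0) [heading=180, draw]
LT 180: heading 180 -> 0
RT 90: heading 0 -> 270
Final: pos=(-24,0), heading=270, 2 segment(s) drawn

Answer: -24 0 270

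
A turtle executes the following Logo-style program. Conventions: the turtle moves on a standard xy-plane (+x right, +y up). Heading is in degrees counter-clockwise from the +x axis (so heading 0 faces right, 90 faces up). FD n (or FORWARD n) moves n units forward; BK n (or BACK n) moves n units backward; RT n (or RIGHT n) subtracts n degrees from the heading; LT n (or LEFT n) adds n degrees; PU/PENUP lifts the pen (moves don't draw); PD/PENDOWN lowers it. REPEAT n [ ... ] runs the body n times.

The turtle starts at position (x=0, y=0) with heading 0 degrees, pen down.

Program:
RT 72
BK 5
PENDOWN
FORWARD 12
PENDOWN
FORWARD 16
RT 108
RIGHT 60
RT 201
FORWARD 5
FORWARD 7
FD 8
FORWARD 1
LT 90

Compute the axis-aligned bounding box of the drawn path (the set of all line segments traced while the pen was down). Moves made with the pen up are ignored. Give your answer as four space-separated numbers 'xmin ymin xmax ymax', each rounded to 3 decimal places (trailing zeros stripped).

Executing turtle program step by step:
Start: pos=(0,0), heading=0, pen down
RT 72: heading 0 -> 288
BK 5: (0,0) -> (-1.545,4.755) [heading=288, draw]
PD: pen down
FD 12: (-1.545,4.755) -> (2.163,-6.657) [heading=288, draw]
PD: pen down
FD 16: (2.163,-6.657) -> (7.107,-21.874) [heading=288, draw]
RT 108: heading 288 -> 180
RT 60: heading 180 -> 120
RT 201: heading 120 -> 279
FD 5: (7.107,-21.874) -> (7.89,-26.813) [heading=279, draw]
FD 7: (7.89,-26.813) -> (8.985,-33.727) [heading=279, draw]
FD 8: (8.985,-33.727) -> (10.236,-41.628) [heading=279, draw]
FD 1: (10.236,-41.628) -> (10.393,-42.616) [heading=279, draw]
LT 90: heading 279 -> 9
Final: pos=(10.393,-42.616), heading=9, 7 segment(s) drawn

Segment endpoints: x in {-1.545, 0, 2.163, 7.107, 7.89, 8.985, 10.236, 10.393}, y in {-42.616, -41.628, -33.727, -26.813, -21.874, -6.657, 0, 4.755}
xmin=-1.545, ymin=-42.616, xmax=10.393, ymax=4.755

Answer: -1.545 -42.616 10.393 4.755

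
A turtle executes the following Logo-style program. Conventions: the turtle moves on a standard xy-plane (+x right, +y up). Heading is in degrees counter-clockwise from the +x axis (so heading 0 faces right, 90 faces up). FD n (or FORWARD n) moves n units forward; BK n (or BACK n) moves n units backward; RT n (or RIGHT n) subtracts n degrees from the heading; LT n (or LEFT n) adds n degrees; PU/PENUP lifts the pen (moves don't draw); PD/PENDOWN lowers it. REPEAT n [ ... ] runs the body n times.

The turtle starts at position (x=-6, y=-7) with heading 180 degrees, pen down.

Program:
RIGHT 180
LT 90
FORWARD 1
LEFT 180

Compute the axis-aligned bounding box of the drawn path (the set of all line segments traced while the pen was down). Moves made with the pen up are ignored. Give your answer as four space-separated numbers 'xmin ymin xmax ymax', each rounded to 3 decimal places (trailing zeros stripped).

Answer: -6 -7 -6 -6

Derivation:
Executing turtle program step by step:
Start: pos=(-6,-7), heading=180, pen down
RT 180: heading 180 -> 0
LT 90: heading 0 -> 90
FD 1: (-6,-7) -> (-6,-6) [heading=90, draw]
LT 180: heading 90 -> 270
Final: pos=(-6,-6), heading=270, 1 segment(s) drawn

Segment endpoints: x in {-6}, y in {-7, -6}
xmin=-6, ymin=-7, xmax=-6, ymax=-6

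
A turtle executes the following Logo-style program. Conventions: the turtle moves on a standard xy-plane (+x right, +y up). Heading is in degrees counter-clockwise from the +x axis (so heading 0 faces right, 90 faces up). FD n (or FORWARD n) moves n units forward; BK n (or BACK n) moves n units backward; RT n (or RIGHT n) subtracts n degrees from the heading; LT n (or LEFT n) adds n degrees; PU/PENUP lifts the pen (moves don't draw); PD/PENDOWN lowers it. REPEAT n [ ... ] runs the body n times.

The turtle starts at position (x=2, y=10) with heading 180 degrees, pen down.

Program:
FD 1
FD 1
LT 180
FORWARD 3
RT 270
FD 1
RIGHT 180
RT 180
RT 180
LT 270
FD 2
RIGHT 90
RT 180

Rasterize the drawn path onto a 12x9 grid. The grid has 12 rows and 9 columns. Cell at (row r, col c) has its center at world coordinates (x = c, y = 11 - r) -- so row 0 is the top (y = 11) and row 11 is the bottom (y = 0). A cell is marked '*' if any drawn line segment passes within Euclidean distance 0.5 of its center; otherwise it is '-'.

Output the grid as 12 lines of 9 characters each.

Answer: -***-----
****-----
---------
---------
---------
---------
---------
---------
---------
---------
---------
---------

Derivation:
Segment 0: (2,10) -> (1,10)
Segment 1: (1,10) -> (0,10)
Segment 2: (0,10) -> (3,10)
Segment 3: (3,10) -> (3,11)
Segment 4: (3,11) -> (1,11)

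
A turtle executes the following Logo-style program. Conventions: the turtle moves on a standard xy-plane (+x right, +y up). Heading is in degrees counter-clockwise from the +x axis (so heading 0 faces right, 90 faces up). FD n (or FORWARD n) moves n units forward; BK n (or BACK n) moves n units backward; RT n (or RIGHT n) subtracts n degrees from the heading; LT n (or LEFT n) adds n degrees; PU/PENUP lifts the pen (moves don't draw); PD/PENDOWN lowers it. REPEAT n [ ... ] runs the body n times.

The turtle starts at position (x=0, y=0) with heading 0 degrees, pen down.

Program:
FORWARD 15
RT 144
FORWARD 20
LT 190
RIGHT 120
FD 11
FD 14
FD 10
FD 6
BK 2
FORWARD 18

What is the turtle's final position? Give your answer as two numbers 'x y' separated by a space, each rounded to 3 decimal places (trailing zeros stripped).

Executing turtle program step by step:
Start: pos=(0,0), heading=0, pen down
FD 15: (0,0) -> (15,0) [heading=0, draw]
RT 144: heading 0 -> 216
FD 20: (15,0) -> (-1.18,-11.756) [heading=216, draw]
LT 190: heading 216 -> 46
RT 120: heading 46 -> 286
FD 11: (-1.18,-11.756) -> (1.852,-22.33) [heading=286, draw]
FD 14: (1.852,-22.33) -> (5.711,-35.787) [heading=286, draw]
FD 10: (5.711,-35.787) -> (8.467,-45.4) [heading=286, draw]
FD 6: (8.467,-45.4) -> (10.121,-51.167) [heading=286, draw]
BK 2: (10.121,-51.167) -> (9.57,-49.245) [heading=286, draw]
FD 18: (9.57,-49.245) -> (14.531,-66.548) [heading=286, draw]
Final: pos=(14.531,-66.548), heading=286, 8 segment(s) drawn

Answer: 14.531 -66.548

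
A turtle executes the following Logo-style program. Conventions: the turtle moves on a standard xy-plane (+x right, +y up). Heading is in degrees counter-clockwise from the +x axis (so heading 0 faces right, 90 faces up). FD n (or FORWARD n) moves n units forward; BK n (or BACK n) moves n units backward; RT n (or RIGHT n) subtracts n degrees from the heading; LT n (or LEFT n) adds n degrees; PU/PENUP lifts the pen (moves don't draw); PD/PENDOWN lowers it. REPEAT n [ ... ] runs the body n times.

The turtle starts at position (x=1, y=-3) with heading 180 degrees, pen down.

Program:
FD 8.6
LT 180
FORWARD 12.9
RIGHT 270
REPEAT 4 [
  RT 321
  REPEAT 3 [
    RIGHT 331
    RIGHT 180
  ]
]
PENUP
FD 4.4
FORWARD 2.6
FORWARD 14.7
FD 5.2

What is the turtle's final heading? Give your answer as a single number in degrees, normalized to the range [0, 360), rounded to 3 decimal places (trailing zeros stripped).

Executing turtle program step by step:
Start: pos=(1,-3), heading=180, pen down
FD 8.6: (1,-3) -> (-7.6,-3) [heading=180, draw]
LT 180: heading 180 -> 0
FD 12.9: (-7.6,-3) -> (5.3,-3) [heading=0, draw]
RT 270: heading 0 -> 90
REPEAT 4 [
  -- iteration 1/4 --
  RT 321: heading 90 -> 129
  REPEAT 3 [
    -- iteration 1/3 --
    RT 331: heading 129 -> 158
    RT 180: heading 158 -> 338
    -- iteration 2/3 --
    RT 331: heading 338 -> 7
    RT 180: heading 7 -> 187
    -- iteration 3/3 --
    RT 331: heading 187 -> 216
    RT 180: heading 216 -> 36
  ]
  -- iteration 2/4 --
  RT 321: heading 36 -> 75
  REPEAT 3 [
    -- iteration 1/3 --
    RT 331: heading 75 -> 104
    RT 180: heading 104 -> 284
    -- iteration 2/3 --
    RT 331: heading 284 -> 313
    RT 180: heading 313 -> 133
    -- iteration 3/3 --
    RT 331: heading 133 -> 162
    RT 180: heading 162 -> 342
  ]
  -- iteration 3/4 --
  RT 321: heading 342 -> 21
  REPEAT 3 [
    -- iteration 1/3 --
    RT 331: heading 21 -> 50
    RT 180: heading 50 -> 230
    -- iteration 2/3 --
    RT 331: heading 230 -> 259
    RT 180: heading 259 -> 79
    -- iteration 3/3 --
    RT 331: heading 79 -> 108
    RT 180: heading 108 -> 288
  ]
  -- iteration 4/4 --
  RT 321: heading 288 -> 327
  REPEAT 3 [
    -- iteration 1/3 --
    RT 331: heading 327 -> 356
    RT 180: heading 356 -> 176
    -- iteration 2/3 --
    RT 331: heading 176 -> 205
    RT 180: heading 205 -> 25
    -- iteration 3/3 --
    RT 331: heading 25 -> 54
    RT 180: heading 54 -> 234
  ]
]
PU: pen up
FD 4.4: (5.3,-3) -> (2.714,-6.56) [heading=234, move]
FD 2.6: (2.714,-6.56) -> (1.186,-8.663) [heading=234, move]
FD 14.7: (1.186,-8.663) -> (-7.455,-20.556) [heading=234, move]
FD 5.2: (-7.455,-20.556) -> (-10.511,-24.763) [heading=234, move]
Final: pos=(-10.511,-24.763), heading=234, 2 segment(s) drawn

Answer: 234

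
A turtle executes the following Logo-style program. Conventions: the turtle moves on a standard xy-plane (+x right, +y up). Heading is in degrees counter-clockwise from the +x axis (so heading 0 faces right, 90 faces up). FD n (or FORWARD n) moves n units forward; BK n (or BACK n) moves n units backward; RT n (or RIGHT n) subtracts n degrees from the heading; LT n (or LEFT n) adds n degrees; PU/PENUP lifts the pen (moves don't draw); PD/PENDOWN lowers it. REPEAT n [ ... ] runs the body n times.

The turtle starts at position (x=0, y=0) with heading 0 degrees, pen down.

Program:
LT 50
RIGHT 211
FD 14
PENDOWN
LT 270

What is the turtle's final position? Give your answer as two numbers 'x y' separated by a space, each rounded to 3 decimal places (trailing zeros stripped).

Answer: -13.237 -4.558

Derivation:
Executing turtle program step by step:
Start: pos=(0,0), heading=0, pen down
LT 50: heading 0 -> 50
RT 211: heading 50 -> 199
FD 14: (0,0) -> (-13.237,-4.558) [heading=199, draw]
PD: pen down
LT 270: heading 199 -> 109
Final: pos=(-13.237,-4.558), heading=109, 1 segment(s) drawn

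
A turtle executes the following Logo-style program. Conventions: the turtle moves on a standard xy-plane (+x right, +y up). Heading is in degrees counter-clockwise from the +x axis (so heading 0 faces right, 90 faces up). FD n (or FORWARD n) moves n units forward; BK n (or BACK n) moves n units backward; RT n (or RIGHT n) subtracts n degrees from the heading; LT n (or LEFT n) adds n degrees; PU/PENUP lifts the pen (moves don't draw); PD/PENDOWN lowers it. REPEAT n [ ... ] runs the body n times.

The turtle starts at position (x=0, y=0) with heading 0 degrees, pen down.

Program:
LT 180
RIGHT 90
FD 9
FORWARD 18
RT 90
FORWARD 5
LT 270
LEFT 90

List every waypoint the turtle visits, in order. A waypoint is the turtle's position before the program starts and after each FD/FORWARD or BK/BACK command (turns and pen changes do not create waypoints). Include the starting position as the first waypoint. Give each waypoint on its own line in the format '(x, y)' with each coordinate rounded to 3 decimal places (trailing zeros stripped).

Executing turtle program step by step:
Start: pos=(0,0), heading=0, pen down
LT 180: heading 0 -> 180
RT 90: heading 180 -> 90
FD 9: (0,0) -> (0,9) [heading=90, draw]
FD 18: (0,9) -> (0,27) [heading=90, draw]
RT 90: heading 90 -> 0
FD 5: (0,27) -> (5,27) [heading=0, draw]
LT 270: heading 0 -> 270
LT 90: heading 270 -> 0
Final: pos=(5,27), heading=0, 3 segment(s) drawn
Waypoints (4 total):
(0, 0)
(0, 9)
(0, 27)
(5, 27)

Answer: (0, 0)
(0, 9)
(0, 27)
(5, 27)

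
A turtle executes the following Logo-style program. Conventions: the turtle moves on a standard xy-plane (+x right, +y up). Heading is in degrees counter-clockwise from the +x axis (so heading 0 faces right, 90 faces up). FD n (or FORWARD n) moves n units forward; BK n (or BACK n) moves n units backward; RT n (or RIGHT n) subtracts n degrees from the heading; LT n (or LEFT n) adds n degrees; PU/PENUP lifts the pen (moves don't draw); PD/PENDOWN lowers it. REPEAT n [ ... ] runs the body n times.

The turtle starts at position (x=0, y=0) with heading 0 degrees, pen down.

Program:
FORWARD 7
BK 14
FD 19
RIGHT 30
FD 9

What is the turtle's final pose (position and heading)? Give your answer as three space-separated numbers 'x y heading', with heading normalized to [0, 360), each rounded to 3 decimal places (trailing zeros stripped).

Executing turtle program step by step:
Start: pos=(0,0), heading=0, pen down
FD 7: (0,0) -> (7,0) [heading=0, draw]
BK 14: (7,0) -> (-7,0) [heading=0, draw]
FD 19: (-7,0) -> (12,0) [heading=0, draw]
RT 30: heading 0 -> 330
FD 9: (12,0) -> (19.794,-4.5) [heading=330, draw]
Final: pos=(19.794,-4.5), heading=330, 4 segment(s) drawn

Answer: 19.794 -4.5 330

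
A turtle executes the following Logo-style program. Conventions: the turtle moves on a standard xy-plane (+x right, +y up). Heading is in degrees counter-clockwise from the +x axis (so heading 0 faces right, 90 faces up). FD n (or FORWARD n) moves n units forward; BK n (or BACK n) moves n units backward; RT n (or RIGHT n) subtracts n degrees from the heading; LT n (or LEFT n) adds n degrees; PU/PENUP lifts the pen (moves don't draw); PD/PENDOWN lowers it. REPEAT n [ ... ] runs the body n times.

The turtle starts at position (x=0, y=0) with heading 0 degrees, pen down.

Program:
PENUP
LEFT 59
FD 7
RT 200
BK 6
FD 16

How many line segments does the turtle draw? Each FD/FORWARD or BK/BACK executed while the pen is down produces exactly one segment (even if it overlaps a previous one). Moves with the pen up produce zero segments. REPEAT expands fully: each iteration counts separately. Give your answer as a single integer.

Executing turtle program step by step:
Start: pos=(0,0), heading=0, pen down
PU: pen up
LT 59: heading 0 -> 59
FD 7: (0,0) -> (3.605,6) [heading=59, move]
RT 200: heading 59 -> 219
BK 6: (3.605,6) -> (8.268,9.776) [heading=219, move]
FD 16: (8.268,9.776) -> (-4.166,-0.293) [heading=219, move]
Final: pos=(-4.166,-0.293), heading=219, 0 segment(s) drawn
Segments drawn: 0

Answer: 0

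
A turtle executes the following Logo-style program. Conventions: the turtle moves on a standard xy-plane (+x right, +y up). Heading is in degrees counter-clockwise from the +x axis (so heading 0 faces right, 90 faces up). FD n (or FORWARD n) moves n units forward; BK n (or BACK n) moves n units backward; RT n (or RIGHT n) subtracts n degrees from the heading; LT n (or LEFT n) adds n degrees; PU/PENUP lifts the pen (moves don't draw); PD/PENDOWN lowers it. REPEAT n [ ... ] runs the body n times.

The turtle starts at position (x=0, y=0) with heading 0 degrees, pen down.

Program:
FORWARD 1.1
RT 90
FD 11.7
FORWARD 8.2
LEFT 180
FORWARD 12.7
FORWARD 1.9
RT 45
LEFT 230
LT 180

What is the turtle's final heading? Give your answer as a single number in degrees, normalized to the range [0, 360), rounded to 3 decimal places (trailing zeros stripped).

Executing turtle program step by step:
Start: pos=(0,0), heading=0, pen down
FD 1.1: (0,0) -> (1.1,0) [heading=0, draw]
RT 90: heading 0 -> 270
FD 11.7: (1.1,0) -> (1.1,-11.7) [heading=270, draw]
FD 8.2: (1.1,-11.7) -> (1.1,-19.9) [heading=270, draw]
LT 180: heading 270 -> 90
FD 12.7: (1.1,-19.9) -> (1.1,-7.2) [heading=90, draw]
FD 1.9: (1.1,-7.2) -> (1.1,-5.3) [heading=90, draw]
RT 45: heading 90 -> 45
LT 230: heading 45 -> 275
LT 180: heading 275 -> 95
Final: pos=(1.1,-5.3), heading=95, 5 segment(s) drawn

Answer: 95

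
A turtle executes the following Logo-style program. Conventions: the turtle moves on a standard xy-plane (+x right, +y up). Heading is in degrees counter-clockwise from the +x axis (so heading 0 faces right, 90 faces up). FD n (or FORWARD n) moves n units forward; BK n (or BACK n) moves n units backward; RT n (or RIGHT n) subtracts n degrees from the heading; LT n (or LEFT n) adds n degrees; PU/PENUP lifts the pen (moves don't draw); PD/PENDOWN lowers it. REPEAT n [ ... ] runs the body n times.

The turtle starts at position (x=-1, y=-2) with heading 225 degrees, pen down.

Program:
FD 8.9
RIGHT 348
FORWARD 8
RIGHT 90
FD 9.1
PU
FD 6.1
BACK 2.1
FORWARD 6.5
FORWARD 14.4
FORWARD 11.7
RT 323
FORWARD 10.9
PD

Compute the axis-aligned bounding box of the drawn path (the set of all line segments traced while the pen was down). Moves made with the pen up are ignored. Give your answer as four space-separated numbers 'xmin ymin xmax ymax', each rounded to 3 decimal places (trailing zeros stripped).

Answer: -19.282 -15.003 -1 -2

Derivation:
Executing turtle program step by step:
Start: pos=(-1,-2), heading=225, pen down
FD 8.9: (-1,-2) -> (-7.293,-8.293) [heading=225, draw]
RT 348: heading 225 -> 237
FD 8: (-7.293,-8.293) -> (-11.65,-15.003) [heading=237, draw]
RT 90: heading 237 -> 147
FD 9.1: (-11.65,-15.003) -> (-19.282,-10.046) [heading=147, draw]
PU: pen up
FD 6.1: (-19.282,-10.046) -> (-24.398,-6.724) [heading=147, move]
BK 2.1: (-24.398,-6.724) -> (-22.637,-7.868) [heading=147, move]
FD 6.5: (-22.637,-7.868) -> (-28.088,-4.328) [heading=147, move]
FD 14.4: (-28.088,-4.328) -> (-40.165,3.515) [heading=147, move]
FD 11.7: (-40.165,3.515) -> (-49.978,9.887) [heading=147, move]
RT 323: heading 147 -> 184
FD 10.9: (-49.978,9.887) -> (-60.851,9.127) [heading=184, move]
PD: pen down
Final: pos=(-60.851,9.127), heading=184, 3 segment(s) drawn

Segment endpoints: x in {-19.282, -11.65, -7.293, -1}, y in {-15.003, -10.046, -8.293, -2}
xmin=-19.282, ymin=-15.003, xmax=-1, ymax=-2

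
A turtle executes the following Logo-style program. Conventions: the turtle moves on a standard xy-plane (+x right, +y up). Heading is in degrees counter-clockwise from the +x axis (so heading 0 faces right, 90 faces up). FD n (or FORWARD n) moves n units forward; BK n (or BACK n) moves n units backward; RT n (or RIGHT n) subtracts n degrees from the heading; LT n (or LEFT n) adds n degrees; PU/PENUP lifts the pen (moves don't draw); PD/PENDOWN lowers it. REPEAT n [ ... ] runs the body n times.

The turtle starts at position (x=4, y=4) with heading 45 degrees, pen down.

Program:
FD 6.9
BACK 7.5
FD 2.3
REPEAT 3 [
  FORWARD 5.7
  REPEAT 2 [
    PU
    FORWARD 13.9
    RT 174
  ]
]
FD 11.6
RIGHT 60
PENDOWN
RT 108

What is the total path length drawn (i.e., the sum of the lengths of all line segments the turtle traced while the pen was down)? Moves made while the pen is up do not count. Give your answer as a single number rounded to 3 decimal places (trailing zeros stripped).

Answer: 22.4

Derivation:
Executing turtle program step by step:
Start: pos=(4,4), heading=45, pen down
FD 6.9: (4,4) -> (8.879,8.879) [heading=45, draw]
BK 7.5: (8.879,8.879) -> (3.576,3.576) [heading=45, draw]
FD 2.3: (3.576,3.576) -> (5.202,5.202) [heading=45, draw]
REPEAT 3 [
  -- iteration 1/3 --
  FD 5.7: (5.202,5.202) -> (9.233,9.233) [heading=45, draw]
  REPEAT 2 [
    -- iteration 1/2 --
    PU: pen up
    FD 13.9: (9.233,9.233) -> (19.061,19.061) [heading=45, move]
    RT 174: heading 45 -> 231
    -- iteration 2/2 --
    PU: pen up
    FD 13.9: (19.061,19.061) -> (10.314,8.259) [heading=231, move]
    RT 174: heading 231 -> 57
  ]
  -- iteration 2/3 --
  FD 5.7: (10.314,8.259) -> (13.418,13.039) [heading=57, move]
  REPEAT 2 [
    -- iteration 1/2 --
    PU: pen up
    FD 13.9: (13.418,13.039) -> (20.989,24.697) [heading=57, move]
    RT 174: heading 57 -> 243
    -- iteration 2/2 --
    PU: pen up
    FD 13.9: (20.989,24.697) -> (14.678,12.312) [heading=243, move]
    RT 174: heading 243 -> 69
  ]
  -- iteration 3/3 --
  FD 5.7: (14.678,12.312) -> (16.721,17.633) [heading=69, move]
  REPEAT 2 [
    -- iteration 1/2 --
    PU: pen up
    FD 13.9: (16.721,17.633) -> (21.702,30.61) [heading=69, move]
    RT 174: heading 69 -> 255
    -- iteration 2/2 --
    PU: pen up
    FD 13.9: (21.702,30.61) -> (18.105,17.184) [heading=255, move]
    RT 174: heading 255 -> 81
  ]
]
FD 11.6: (18.105,17.184) -> (19.919,28.641) [heading=81, move]
RT 60: heading 81 -> 21
PD: pen down
RT 108: heading 21 -> 273
Final: pos=(19.919,28.641), heading=273, 4 segment(s) drawn

Segment lengths:
  seg 1: (4,4) -> (8.879,8.879), length = 6.9
  seg 2: (8.879,8.879) -> (3.576,3.576), length = 7.5
  seg 3: (3.576,3.576) -> (5.202,5.202), length = 2.3
  seg 4: (5.202,5.202) -> (9.233,9.233), length = 5.7
Total = 22.4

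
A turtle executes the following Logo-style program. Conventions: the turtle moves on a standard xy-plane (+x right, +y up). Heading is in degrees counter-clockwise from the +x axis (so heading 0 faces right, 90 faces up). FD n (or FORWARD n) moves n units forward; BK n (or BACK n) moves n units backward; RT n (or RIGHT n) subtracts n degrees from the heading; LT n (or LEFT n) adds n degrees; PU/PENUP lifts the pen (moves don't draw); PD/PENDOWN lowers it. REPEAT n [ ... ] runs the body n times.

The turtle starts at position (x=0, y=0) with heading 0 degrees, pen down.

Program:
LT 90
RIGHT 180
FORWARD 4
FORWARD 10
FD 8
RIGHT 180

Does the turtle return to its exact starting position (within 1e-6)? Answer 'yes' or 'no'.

Answer: no

Derivation:
Executing turtle program step by step:
Start: pos=(0,0), heading=0, pen down
LT 90: heading 0 -> 90
RT 180: heading 90 -> 270
FD 4: (0,0) -> (0,-4) [heading=270, draw]
FD 10: (0,-4) -> (0,-14) [heading=270, draw]
FD 8: (0,-14) -> (0,-22) [heading=270, draw]
RT 180: heading 270 -> 90
Final: pos=(0,-22), heading=90, 3 segment(s) drawn

Start position: (0, 0)
Final position: (0, -22)
Distance = 22; >= 1e-6 -> NOT closed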